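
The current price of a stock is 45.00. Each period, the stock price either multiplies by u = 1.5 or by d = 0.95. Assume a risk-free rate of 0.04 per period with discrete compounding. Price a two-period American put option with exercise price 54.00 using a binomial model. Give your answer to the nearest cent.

Risk-neutral probability p = (1 + 0.04 − 0.95)/(1.5 − 0.95) = 0.0900/0.5500 = 0.1636
Terminal stock prices: S_uu = 101.2, S_ud = 64.12, S_dd = 40.61
Terminal payoffs (K − S): max(-47.25, 0) = 0, max(-10.12, 0) = 0, max(13.39, 0) = 13.39
Node u (S = 67.5): continuation = 1/1.04·[0.1636·0.0000 + 0.8364·0.0000] = 0.0000; exercise value = 0.0000 ≤ continuation, so V_u = 0.0000
Node d (S = 42.75): continuation = 1/1.04·[0.1636·0.0000 + 0.8364·13.3875] = 10.7662; exercise value = 11.2500 > continuation, so V_d = 11.2500 (exercise)
Node 0 (S = 45): continuation = 1/1.04·[0.1636·0.0000 + 0.8364·11.2500] = 9.0472; exercise value = 9.0000 ≤ continuation, so V_0 = 9.0472

9.05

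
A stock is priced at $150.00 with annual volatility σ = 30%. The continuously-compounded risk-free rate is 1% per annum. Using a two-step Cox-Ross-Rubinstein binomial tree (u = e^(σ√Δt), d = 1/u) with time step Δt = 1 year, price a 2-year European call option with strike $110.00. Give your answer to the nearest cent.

CRR parameters: u = e^(σ√Δt) = e^(0.3·√1) = 1.3499, d = 1/u = 0.7408
Per-period rate: rΔt = 0.01·1 = 0.01, so R = e^0.01 = 1.0101
Risk-neutral probability p = (e^0.01 − 0.7408)/(1.3499 − 0.7408) = 0.2692/0.6090 = 0.4421
Terminal stock prices: S_uu = 273.3, S_ud = 150, S_dd = 82.32
Terminal payoffs (S − K): max(163.3, 0) = 163.3, max(40, 0) = 40, max(-27.68, 0) = 0
Node u (S = 202.5): V_u = e^(−0.01)·[0.4421·163.3178 + 0.5579·40.0000] = 93.5733
Node d (S = 111.1): V_d = e^(−0.01)·[0.4421·40.0000 + 0.5579·0.0000] = 17.5064
Node 0 (S = 150): V_0 = e^(−0.01)·[0.4421·93.5733 + 0.5579·17.5064] = 50.6237

$50.62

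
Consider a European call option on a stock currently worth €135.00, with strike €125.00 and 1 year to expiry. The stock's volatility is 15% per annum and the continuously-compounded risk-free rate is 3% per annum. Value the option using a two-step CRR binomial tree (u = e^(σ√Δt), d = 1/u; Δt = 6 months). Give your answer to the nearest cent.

€16.87

CRR parameters: u = e^(σ√Δt) = e^(0.15·√0.5) = 1.1119, d = 1/u = 0.8994
Per-period rate: rΔt = 0.03·0.5 = 0.015, so R = e^0.015 = 1.0151
Risk-neutral probability p = (e^0.015 − 0.8994)/(1.1119 − 0.8994) = 0.1157/0.2125 = 0.5446
Terminal stock prices: S_uu = 166.9, S_ud = 135, S_dd = 109.2
Terminal payoffs (S − K): max(41.9, 0) = 41.9, max(10, 0) = 10, max(-15.8, 0) = 0
Node u (S = 150.1): V_u = e^(−0.015)·[0.5446·41.9020 + 0.4554·10.0000] = 26.9669
Node d (S = 121.4): V_d = e^(−0.015)·[0.5446·10.0000 + 0.4554·0.0000] = 5.3651
Node 0 (S = 135): V_0 = e^(−0.015)·[0.5446·26.9669 + 0.4554·5.3651] = 16.8748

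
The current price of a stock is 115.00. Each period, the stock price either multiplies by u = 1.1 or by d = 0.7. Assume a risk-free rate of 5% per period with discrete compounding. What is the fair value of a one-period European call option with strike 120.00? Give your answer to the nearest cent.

Risk-neutral probability p = (1 + 0.05 − 0.7)/(1.1 − 0.7) = 0.3500/0.4000 = 0.8750
Terminal stock prices: S_u = 126.5, S_d = 80.5
Terminal payoffs (S − K): max(6.5, 0) = 6.5, max(-39.5, 0) = 0
Node 0 (S = 115): V_0 = 1/1.05·[0.8750·6.5000 + 0.1250·0.0000] = 5.4167

5.42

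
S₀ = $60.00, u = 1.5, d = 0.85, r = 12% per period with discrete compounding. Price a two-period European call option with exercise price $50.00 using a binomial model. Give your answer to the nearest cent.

Risk-neutral probability p = (1 + 0.12 − 0.85)/(1.5 − 0.85) = 0.2700/0.6500 = 0.4154
Terminal stock prices: S_uu = 135, S_ud = 76.5, S_dd = 43.35
Terminal payoffs (S − K): max(85, 0) = 85, max(26.5, 0) = 26.5, max(-6.65, 0) = 0
Node u (S = 90): V_u = 1/1.12·[0.4154·85.0000 + 0.5846·26.5000] = 45.3571
Node d (S = 51): V_d = 1/1.12·[0.4154·26.5000 + 0.5846·0.0000] = 9.8283
Node 0 (S = 60): V_0 = 1/1.12·[0.4154·45.3571 + 0.5846·9.8283] = 21.9522

$21.95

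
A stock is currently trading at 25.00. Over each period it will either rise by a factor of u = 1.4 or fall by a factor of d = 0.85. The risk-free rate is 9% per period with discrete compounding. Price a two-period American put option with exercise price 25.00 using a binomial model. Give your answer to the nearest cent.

1.94

Risk-neutral probability p = (1 + 0.09 − 0.85)/(1.4 − 0.85) = 0.2400/0.5500 = 0.4364
Terminal stock prices: S_uu = 49, S_ud = 29.75, S_dd = 18.06
Terminal payoffs (K − S): max(-24, 0) = 0, max(-4.75, 0) = 0, max(6.938, 0) = 6.938
Node u (S = 35): continuation = 1/1.09·[0.4364·0.0000 + 0.5636·0.0000] = 0.0000; exercise value = 0.0000 ≤ continuation, so V_u = 0.0000
Node d (S = 21.25): continuation = 1/1.09·[0.4364·0.0000 + 0.5636·6.9375] = 3.5874; exercise value = 3.7500 > continuation, so V_d = 3.7500 (exercise)
Node 0 (S = 25): continuation = 1/1.09·[0.4364·0.0000 + 0.5636·3.7500] = 1.9391; exercise value = 0.0000 ≤ continuation, so V_0 = 1.9391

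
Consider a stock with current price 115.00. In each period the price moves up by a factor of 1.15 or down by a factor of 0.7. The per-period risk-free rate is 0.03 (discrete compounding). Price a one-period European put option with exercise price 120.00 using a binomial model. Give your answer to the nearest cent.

10.23

Risk-neutral probability p = (1 + 0.03 − 0.7)/(1.15 − 0.7) = 0.3300/0.4500 = 0.7333
Terminal stock prices: S_u = 132.2, S_d = 80.5
Terminal payoffs (K − S): max(-12.25, 0) = 0, max(39.5, 0) = 39.5
Node 0 (S = 115): V_0 = 1/1.03·[0.7333·0.0000 + 0.2667·39.5000] = 10.2265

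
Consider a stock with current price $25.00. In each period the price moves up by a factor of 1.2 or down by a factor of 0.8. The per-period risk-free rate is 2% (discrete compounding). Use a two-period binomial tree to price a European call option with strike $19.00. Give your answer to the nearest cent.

$7.32

Risk-neutral probability p = (1 + 0.02 − 0.8)/(1.2 − 0.8) = 0.2200/0.4000 = 0.5500
Terminal stock prices: S_uu = 36, S_ud = 24, S_dd = 16
Terminal payoffs (S − K): max(17, 0) = 17, max(5, 0) = 5, max(-3, 0) = 0
Node u (S = 30): V_u = 1/1.02·[0.5500·17.0000 + 0.4500·5.0000] = 11.3725
Node d (S = 20): V_d = 1/1.02·[0.5500·5.0000 + 0.4500·0.0000] = 2.6961
Node 0 (S = 25): V_0 = 1/1.02·[0.5500·11.3725 + 0.4500·2.6961] = 7.3217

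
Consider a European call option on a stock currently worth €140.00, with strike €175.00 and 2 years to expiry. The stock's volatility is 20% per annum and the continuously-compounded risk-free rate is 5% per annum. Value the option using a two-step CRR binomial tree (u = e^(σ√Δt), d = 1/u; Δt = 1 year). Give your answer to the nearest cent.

CRR parameters: u = e^(σ√Δt) = e^(0.2·√1) = 1.2214, d = 1/u = 0.8187
Per-period rate: rΔt = 0.05·1 = 0.05, so R = e^0.05 = 1.0513
Risk-neutral probability p = (e^0.05 − 0.8187)/(1.2214 − 0.8187) = 0.2325/0.4027 = 0.5775
Terminal stock prices: S_uu = 208.9, S_ud = 140, S_dd = 93.84
Terminal payoffs (S − K): max(33.86, 0) = 33.86, max(-35, 0) = 0, max(-81.16, 0) = 0
Node u (S = 171): V_u = e^(−0.05)·[0.5775·33.8555 + 0.4225·0.0000] = 18.5978
Node d (S = 114.6): V_d = e^(−0.05)·[0.5775·0.0000 + 0.4225·0.0000] = 0.0000
Node 0 (S = 140): V_0 = e^(−0.05)·[0.5775·18.5978 + 0.4225·0.0000] = 10.2163

€10.22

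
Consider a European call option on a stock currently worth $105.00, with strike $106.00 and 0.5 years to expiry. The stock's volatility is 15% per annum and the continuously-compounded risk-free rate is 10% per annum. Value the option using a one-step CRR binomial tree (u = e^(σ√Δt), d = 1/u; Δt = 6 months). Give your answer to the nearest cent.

CRR parameters: u = e^(σ√Δt) = e^(0.15·√0.5) = 1.1119, d = 1/u = 0.8994
Per-period rate: rΔt = 0.1·0.5 = 0.05, so R = e^0.05 = 1.0513
Risk-neutral probability p = (e^0.05 − 0.8994)/(1.1119 − 0.8994) = 0.1519/0.2125 = 0.7148
Terminal stock prices: S_u = 116.7, S_d = 94.43
Terminal payoffs (S − K): max(10.75, 0) = 10.75, max(-11.57, 0) = 0
Node 0 (S = 105): V_0 = e^(−0.05)·[0.7148·10.7490 + 0.2852·0.0000] = 7.3082

$7.31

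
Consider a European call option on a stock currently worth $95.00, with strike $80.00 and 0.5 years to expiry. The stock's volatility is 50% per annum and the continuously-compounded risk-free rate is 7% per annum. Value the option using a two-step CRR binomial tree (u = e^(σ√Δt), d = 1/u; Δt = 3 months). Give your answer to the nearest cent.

CRR parameters: u = e^(σ√Δt) = e^(0.5·√0.25) = 1.2840, d = 1/u = 0.7788
Per-period rate: rΔt = 0.07·0.25 = 0.0175, so R = e^0.0175 = 1.0177
Risk-neutral probability p = (e^0.0175 − 0.7788)/(1.2840 − 0.7788) = 0.2389/0.5052 = 0.4728
Terminal stock prices: S_uu = 156.6, S_ud = 95, S_dd = 57.62
Terminal payoffs (S − K): max(76.63, 0) = 76.63, max(15, 0) = 15, max(-22.38, 0) = 0
Node u (S = 122): V_u = e^(−0.0175)·[0.4728·76.6285 + 0.5272·15.0000] = 43.3702
Node d (S = 73.99): V_d = e^(−0.0175)·[0.4728·15.0000 + 0.5272·0.0000] = 6.9685
Node 0 (S = 95): V_0 = e^(−0.0175)·[0.4728·43.3702 + 0.5272·6.9685] = 23.7586

$23.76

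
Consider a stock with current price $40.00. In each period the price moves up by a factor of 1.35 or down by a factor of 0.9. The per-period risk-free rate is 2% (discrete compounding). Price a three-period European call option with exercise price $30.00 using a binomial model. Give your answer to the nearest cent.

Risk-neutral probability p = (1 + 0.02 − 0.9)/(1.35 − 0.9) = 0.1200/0.4500 = 0.2667
Terminal stock prices: S_uuu = 98.42, S_uud = 65.61, S_udd = 43.74, S_ddd = 29.16
Terminal payoffs (S − K): max(68.42, 0) = 68.42, max(35.61, 0) = 35.61, max(13.74, 0) = 13.74, max(-0.84, 0) = 0
Node uu (S = 72.9): V_uu = 1/1.02·[0.2667·68.4150 + 0.7333·35.6100] = 43.4882
Node ud (S = 48.6): V_ud = 1/1.02·[0.2667·35.6100 + 0.7333·13.7400] = 19.1882
Node dd (S = 32.4): V_dd = 1/1.02·[0.2667·13.7400 + 0.7333·0.0000] = 3.5922
Node u (S = 54): V_u = 1/1.02·[0.2667·43.4882 + 0.7333·19.1882] = 25.1649
Node d (S = 36): V_d = 1/1.02·[0.2667·19.1882 + 0.7333·3.5922] = 7.5991
Node 0 (S = 40): V_0 = 1/1.02·[0.2667·25.1649 + 0.7333·7.5991] = 12.0425

$12.04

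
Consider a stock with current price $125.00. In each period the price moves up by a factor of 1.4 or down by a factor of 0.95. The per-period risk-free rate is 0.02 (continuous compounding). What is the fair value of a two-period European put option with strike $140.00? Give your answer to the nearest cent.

Risk-neutral probability p = (e^0.02 − 0.95)/(1.4 − 0.95) = 0.0702/0.4500 = 0.1560
Terminal stock prices: S_uu = 245, S_ud = 166.2, S_dd = 112.8
Terminal payoffs (K − S): max(-105, 0) = 0, max(-26.25, 0) = 0, max(27.19, 0) = 27.19
Node u (S = 175): V_u = e^(−0.02)·[0.1560·0.0000 + 0.8440·0.0000] = 0.0000
Node d (S = 118.8): V_d = e^(−0.02)·[0.1560·0.0000 + 0.8440·27.1875] = 22.4918
Node 0 (S = 125): V_0 = e^(−0.02)·[0.1560·0.0000 + 0.8440·22.4918] = 18.6071

$18.61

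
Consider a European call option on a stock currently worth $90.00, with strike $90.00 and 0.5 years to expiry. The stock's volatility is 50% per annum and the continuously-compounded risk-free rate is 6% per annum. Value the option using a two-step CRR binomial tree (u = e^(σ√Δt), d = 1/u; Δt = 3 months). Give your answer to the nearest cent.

$12.40

CRR parameters: u = e^(σ√Δt) = e^(0.5·√0.25) = 1.2840, d = 1/u = 0.7788
Per-period rate: rΔt = 0.06·0.25 = 0.015, so R = e^0.015 = 1.0151
Risk-neutral probability p = (e^0.015 − 0.7788)/(1.2840 − 0.7788) = 0.2363/0.5052 = 0.4677
Terminal stock prices: S_uu = 148.4, S_ud = 90, S_dd = 54.59
Terminal payoffs (S − K): max(58.38, 0) = 58.38, max(0, 0) = 0, max(-35.41, 0) = 0
Node u (S = 115.6): V_u = e^(−0.015)·[0.4677·58.3849 + 0.5323·0.0000] = 26.9022
Node d (S = 70.09): V_d = e^(−0.015)·[0.4677·0.0000 + 0.5323·0.0000] = 0.0000
Node 0 (S = 90): V_0 = e^(−0.015)·[0.4677·26.9022 + 0.5323·0.0000] = 12.3958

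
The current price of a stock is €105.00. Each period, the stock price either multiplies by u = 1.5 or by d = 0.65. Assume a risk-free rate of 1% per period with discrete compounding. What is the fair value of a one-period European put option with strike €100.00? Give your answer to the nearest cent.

€18.12

Risk-neutral probability p = (1 + 0.01 − 0.65)/(1.5 − 0.65) = 0.3600/0.8500 = 0.4235
Terminal stock prices: S_u = 157.5, S_d = 68.25
Terminal payoffs (K − S): max(-57.5, 0) = 0, max(31.75, 0) = 31.75
Node 0 (S = 105): V_0 = 1/1.01·[0.4235·0.0000 + 0.5765·31.7500] = 18.1217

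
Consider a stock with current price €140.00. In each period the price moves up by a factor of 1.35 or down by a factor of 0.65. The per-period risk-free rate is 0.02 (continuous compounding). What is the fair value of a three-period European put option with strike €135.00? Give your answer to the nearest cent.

Risk-neutral probability p = (e^0.02 − 0.65)/(1.35 − 0.65) = 0.3702/0.7000 = 0.5289
Terminal stock prices: S_uuu = 344.5, S_uud = 165.8, S_udd = 79.85, S_ddd = 38.45
Terminal payoffs (K − S): max(-209.5, 0) = 0, max(-30.85, 0) = 0, max(55.15, 0) = 55.15, max(96.55, 0) = 96.55
Node uu (S = 255.2): V_uu = e^(−0.02)·[0.5289·0.0000 + 0.4711·0.0000] = 0.0000
Node ud (S = 122.9): V_ud = e^(−0.02)·[0.5289·0.0000 + 0.4711·55.1475] = 25.4678
Node dd (S = 59.15): V_dd = e^(−0.02)·[0.5289·55.1475 + 0.4711·96.5525] = 73.1768
Node u (S = 189): V_u = e^(−0.02)·[0.5289·0.0000 + 0.4711·25.4678] = 11.7613
Node d (S = 91): V_d = e^(−0.02)·[0.5289·25.4678 + 0.4711·73.1768] = 46.9961
Node 0 (S = 140): V_0 = e^(−0.02)·[0.5289·11.7613 + 0.4711·46.9961] = 27.8002

€27.80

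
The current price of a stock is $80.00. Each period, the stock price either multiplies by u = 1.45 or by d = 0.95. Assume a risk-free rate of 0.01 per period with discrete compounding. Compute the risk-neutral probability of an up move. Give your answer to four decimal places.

p = 0.1200

Risk-neutral probability p = (1 + 0.01 − 0.95)/(1.45 − 0.95) = 0.0600/0.5000 = 0.1200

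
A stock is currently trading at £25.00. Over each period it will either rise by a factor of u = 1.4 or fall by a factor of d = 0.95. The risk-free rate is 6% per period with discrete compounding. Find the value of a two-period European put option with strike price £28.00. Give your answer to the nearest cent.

£2.76

Risk-neutral probability p = (1 + 0.06 − 0.95)/(1.4 − 0.95) = 0.1100/0.4500 = 0.2444
Terminal stock prices: S_uu = 49, S_ud = 33.25, S_dd = 22.56
Terminal payoffs (K − S): max(-21, 0) = 0, max(-5.25, 0) = 0, max(5.438, 0) = 5.438
Node u (S = 35): V_u = 1/1.06·[0.2444·0.0000 + 0.7556·0.0000] = 0.0000
Node d (S = 23.75): V_d = 1/1.06·[0.2444·0.0000 + 0.7556·5.4375] = 3.8758
Node 0 (S = 25): V_0 = 1/1.06·[0.2444·0.0000 + 0.7556·3.8758] = 2.7626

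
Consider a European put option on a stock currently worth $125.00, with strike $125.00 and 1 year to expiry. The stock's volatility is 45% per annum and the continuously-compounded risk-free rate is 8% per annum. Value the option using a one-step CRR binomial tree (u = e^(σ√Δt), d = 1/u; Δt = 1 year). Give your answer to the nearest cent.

$21.79

CRR parameters: u = e^(σ√Δt) = e^(0.45·√1) = 1.5683, d = 1/u = 0.6376
Per-period rate: rΔt = 0.08·1 = 0.08, so R = e^0.08 = 1.0833
Risk-neutral probability p = (e^0.08 − 0.6376)/(1.5683 − 0.6376) = 0.4457/0.9307 = 0.4789
Terminal stock prices: S_u = 196, S_d = 79.7
Terminal payoffs (K − S): max(-71.04, 0) = 0, max(45.3, 0) = 45.3
Node 0 (S = 125): V_0 = e^(−0.08)·[0.4789·0.0000 + 0.5211·45.2965] = 21.7913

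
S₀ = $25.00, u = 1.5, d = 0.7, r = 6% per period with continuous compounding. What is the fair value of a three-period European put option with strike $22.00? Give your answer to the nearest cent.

Risk-neutral probability p = (e^0.06 − 0.7)/(1.5 − 0.7) = 0.3618/0.8000 = 0.4523
Terminal stock prices: S_uuu = 84.38, S_uud = 39.38, S_udd = 18.37, S_ddd = 8.575
Terminal payoffs (K − S): max(-62.38, 0) = 0, max(-17.38, 0) = 0, max(3.625, 0) = 3.625, max(13.43, 0) = 13.43
Node uu (S = 56.25): V_uu = e^(−0.06)·[0.4523·0.0000 + 0.5477·0.0000] = 0.0000
Node ud (S = 26.25): V_ud = e^(−0.06)·[0.4523·0.0000 + 0.5477·3.6250] = 1.8698
Node dd (S = 12.25): V_dd = e^(−0.06)·[0.4523·3.6250 + 0.5477·13.4250] = 8.4688
Node u (S = 37.5): V_u = e^(−0.06)·[0.4523·0.0000 + 0.5477·1.8698] = 0.9645
Node d (S = 17.5): V_d = e^(−0.06)·[0.4523·1.8698 + 0.5477·8.4688] = 5.1647
Node 0 (S = 25): V_0 = e^(−0.06)·[0.4523·0.9645 + 0.5477·5.1647] = 3.0748

$3.07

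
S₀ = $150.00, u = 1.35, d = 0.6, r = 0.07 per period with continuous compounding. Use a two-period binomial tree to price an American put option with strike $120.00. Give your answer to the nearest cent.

$10.35

Risk-neutral probability p = (e^0.07 − 0.6)/(1.35 − 0.6) = 0.4725/0.7500 = 0.6300
Terminal stock prices: S_uu = 273.4, S_ud = 121.5, S_dd = 54
Terminal payoffs (K − S): max(-153.4, 0) = 0, max(-1.5, 0) = 0, max(66, 0) = 66
Node u (S = 202.5): continuation = e^(−0.07)·[0.6300·0.0000 + 0.3700·0.0000] = 0.0000; exercise value = 0.0000 ≤ continuation, so V_u = 0.0000
Node d (S = 90): continuation = e^(−0.07)·[0.6300·0.0000 + 0.3700·66.0000] = 22.7684; exercise value = 30.0000 > continuation, so V_d = 30.0000 (exercise)
Node 0 (S = 150): continuation = e^(−0.07)·[0.6300·0.0000 + 0.3700·30.0000] = 10.3493; exercise value = 0.0000 ≤ continuation, so V_0 = 10.3493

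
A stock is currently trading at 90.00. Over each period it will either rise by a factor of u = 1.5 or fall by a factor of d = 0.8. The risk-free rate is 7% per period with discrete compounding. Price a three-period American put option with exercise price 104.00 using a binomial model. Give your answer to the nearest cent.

20.46

Risk-neutral probability p = (1 + 0.07 − 0.8)/(1.5 − 0.8) = 0.2700/0.7000 = 0.3857
Terminal stock prices: S_uuu = 303.8, S_uud = 162, S_udd = 86.4, S_ddd = 46.08
Terminal payoffs (K − S): max(-199.8, 0) = 0, max(-58, 0) = 0, max(17.6, 0) = 17.6, max(57.92, 0) = 57.92
Node uu (S = 202.5): continuation = 1/1.07·[0.3857·0.0000 + 0.6143·0.0000] = 0.0000; exercise value = 0.0000 ≤ continuation, so V_uu = 0.0000
Node ud (S = 108): continuation = 1/1.07·[0.3857·0.0000 + 0.6143·17.6000] = 10.1041; exercise value = 0.0000 ≤ continuation, so V_ud = 10.1041
Node dd (S = 57.6): continuation = 1/1.07·[0.3857·17.6000 + 0.6143·57.9200] = 39.5963; exercise value = 46.4000 > continuation, so V_dd = 46.4000 (exercise)
Node u (S = 135): continuation = 1/1.07·[0.3857·0.0000 + 0.6143·10.1041] = 5.8008; exercise value = 0.0000 ≤ continuation, so V_u = 5.8008
Node d (S = 72): continuation = 1/1.07·[0.3857·10.1041 + 0.6143·46.4000] = 30.2805; exercise value = 32.0000 > continuation, so V_d = 32.0000 (exercise)
Node 0 (S = 90): continuation = 1/1.07·[0.3857·5.8008 + 0.6143·32.0000] = 20.4622; exercise value = 14.0000 ≤ continuation, so V_0 = 20.4622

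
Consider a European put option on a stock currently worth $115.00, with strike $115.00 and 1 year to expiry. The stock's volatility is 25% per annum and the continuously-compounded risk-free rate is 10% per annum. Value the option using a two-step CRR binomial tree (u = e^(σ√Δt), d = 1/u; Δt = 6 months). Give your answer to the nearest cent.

$4.95

CRR parameters: u = e^(σ√Δt) = e^(0.25·√0.5) = 1.1934, d = 1/u = 0.8380
Per-period rate: rΔt = 0.1·0.5 = 0.05, so R = e^0.05 = 1.0513
Risk-neutral probability p = (e^0.05 − 0.8380)/(1.1934 − 0.8380) = 0.2133/0.3554 = 0.6002
Terminal stock prices: S_uu = 163.8, S_ud = 115, S_dd = 80.75
Terminal payoffs (K − S): max(-48.77, 0) = 0, max(0, 0) = 0, max(34.25, 0) = 34.25
Node u (S = 137.2): V_u = e^(−0.05)·[0.6002·0.0000 + 0.3998·0.0000] = 0.0000
Node d (S = 96.37): V_d = e^(−0.05)·[0.6002·0.0000 + 0.3998·34.2483] = 13.0252
Node 0 (S = 115): V_0 = e^(−0.05)·[0.6002·0.0000 + 0.3998·13.0252] = 4.9537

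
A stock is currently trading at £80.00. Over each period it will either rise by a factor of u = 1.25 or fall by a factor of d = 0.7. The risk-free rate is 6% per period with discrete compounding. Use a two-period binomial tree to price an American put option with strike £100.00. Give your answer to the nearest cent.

£20.38

Risk-neutral probability p = (1 + 0.06 − 0.7)/(1.25 − 0.7) = 0.3600/0.5500 = 0.6545
Terminal stock prices: S_uu = 125, S_ud = 70, S_dd = 39.2
Terminal payoffs (K − S): max(-25, 0) = 0, max(30, 0) = 30, max(60.8, 0) = 60.8
Node u (S = 100): continuation = 1/1.06·[0.6545·0.0000 + 0.3455·30.0000] = 9.7770; exercise value = 0.0000 ≤ continuation, so V_u = 9.7770
Node d (S = 56): continuation = 1/1.06·[0.6545·30.0000 + 0.3455·60.8000] = 38.3396; exercise value = 44.0000 > continuation, so V_d = 44.0000 (exercise)
Node 0 (S = 80): continuation = 1/1.06·[0.6545·9.7770 + 0.3455·44.0000] = 20.3769; exercise value = 20.0000 ≤ continuation, so V_0 = 20.3769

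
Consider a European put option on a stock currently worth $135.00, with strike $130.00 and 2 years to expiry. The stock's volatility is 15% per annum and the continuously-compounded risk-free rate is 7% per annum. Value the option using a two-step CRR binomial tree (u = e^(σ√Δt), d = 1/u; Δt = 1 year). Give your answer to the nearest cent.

$2.29

CRR parameters: u = e^(σ√Δt) = e^(0.15·√1) = 1.1618, d = 1/u = 0.8607
Per-period rate: rΔt = 0.07·1 = 0.07, so R = e^0.07 = 1.0725
Risk-neutral probability p = (e^0.07 − 0.8607)/(1.1618 − 0.8607) = 0.2118/0.3011 = 0.7034
Terminal stock prices: S_uu = 182.2, S_ud = 135, S_dd = 100
Terminal payoffs (K − S): max(-52.23, 0) = 0, max(-5, 0) = 0, max(29.99, 0) = 29.99
Node u (S = 156.8): V_u = e^(−0.07)·[0.7034·0.0000 + 0.2966·0.0000] = 0.0000
Node d (S = 116.2): V_d = e^(−0.07)·[0.7034·0.0000 + 0.2966·29.9895] = 8.2947
Node 0 (S = 135): V_0 = e^(−0.07)·[0.7034·0.0000 + 0.2966·8.2947] = 2.2942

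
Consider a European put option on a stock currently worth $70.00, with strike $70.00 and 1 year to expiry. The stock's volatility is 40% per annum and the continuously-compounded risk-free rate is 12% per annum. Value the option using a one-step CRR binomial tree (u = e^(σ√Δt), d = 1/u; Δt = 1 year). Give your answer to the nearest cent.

$9.08

CRR parameters: u = e^(σ√Δt) = e^(0.4·√1) = 1.4918, d = 1/u = 0.6703
Per-period rate: rΔt = 0.12·1 = 0.12, so R = e^0.12 = 1.1275
Risk-neutral probability p = (e^0.12 − 0.6703)/(1.4918 − 0.6703) = 0.4572/0.8215 = 0.5565
Terminal stock prices: S_u = 104.4, S_d = 46.92
Terminal payoffs (K − S): max(-34.43, 0) = 0, max(23.08, 0) = 23.08
Node 0 (S = 70): V_0 = e^(−0.12)·[0.5565·0.0000 + 0.4435·23.0776] = 9.0773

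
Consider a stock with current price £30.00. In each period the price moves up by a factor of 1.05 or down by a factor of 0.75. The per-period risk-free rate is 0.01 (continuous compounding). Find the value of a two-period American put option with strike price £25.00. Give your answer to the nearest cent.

£0.49

Risk-neutral probability p = (e^0.01 − 0.75)/(1.05 − 0.75) = 0.2601/0.3000 = 0.8668
Terminal stock prices: S_uu = 33.08, S_ud = 23.62, S_dd = 16.88
Terminal payoffs (K − S): max(-8.075, 0) = 0, max(1.375, 0) = 1.375, max(8.125, 0) = 8.125
Node u (S = 31.5): continuation = e^(−0.01)·[0.8668·0.0000 + 0.1332·1.3750] = 0.1813; exercise value = 0.0000 ≤ continuation, so V_u = 0.1813
Node d (S = 22.5): continuation = e^(−0.01)·[0.8668·1.3750 + 0.1332·8.1250] = 2.2512; exercise value = 2.5000 > continuation, so V_d = 2.5000 (exercise)
Node 0 (S = 30): continuation = e^(−0.01)·[0.8668·0.1813 + 0.1332·2.5000] = 0.4852; exercise value = 0.0000 ≤ continuation, so V_0 = 0.4852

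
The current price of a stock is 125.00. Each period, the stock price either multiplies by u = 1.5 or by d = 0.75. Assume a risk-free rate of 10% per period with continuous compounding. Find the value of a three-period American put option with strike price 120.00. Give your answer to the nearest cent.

14.10

Risk-neutral probability p = (e^0.1 − 0.75)/(1.5 − 0.75) = 0.3552/0.7500 = 0.4736
Terminal stock prices: S_uuu = 421.9, S_uud = 210.9, S_udd = 105.5, S_ddd = 52.73
Terminal payoffs (K − S): max(-301.9, 0) = 0, max(-90.94, 0) = 0, max(14.53, 0) = 14.53, max(67.27, 0) = 67.27
Node uu (S = 281.2): continuation = e^(−0.1)·[0.4736·0.0000 + 0.5264·0.0000] = 0.0000; exercise value = 0.0000 ≤ continuation, so V_uu = 0.0000
Node ud (S = 140.6): continuation = e^(−0.1)·[0.4736·0.0000 + 0.5264·14.5312] = 6.9218; exercise value = 0.0000 ≤ continuation, so V_ud = 6.9218
Node dd (S = 70.31): continuation = e^(−0.1)·[0.4736·14.5312 + 0.5264·67.2656] = 38.2680; exercise value = 49.6875 > continuation, so V_dd = 49.6875 (exercise)
Node u (S = 187.5): continuation = e^(−0.1)·[0.4736·0.0000 + 0.5264·6.9218] = 3.2972; exercise value = 0.0000 ≤ continuation, so V_u = 3.2972
Node d (S = 93.75): continuation = e^(−0.1)·[0.4736·6.9218 + 0.5264·49.6875] = 26.6342; exercise value = 26.2500 ≤ continuation, so V_d = 26.6342
Node 0 (S = 125): continuation = e^(−0.1)·[0.4736·3.2972 + 0.5264·26.6342] = 14.0998; exercise value = 0.0000 ≤ continuation, so V_0 = 14.0998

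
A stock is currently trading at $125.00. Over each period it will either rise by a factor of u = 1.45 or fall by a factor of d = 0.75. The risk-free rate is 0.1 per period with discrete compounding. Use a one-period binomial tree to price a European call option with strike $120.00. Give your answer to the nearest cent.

$27.84

Risk-neutral probability p = (1 + 0.1 − 0.75)/(1.45 − 0.75) = 0.3500/0.7000 = 0.5000
Terminal stock prices: S_u = 181.2, S_d = 93.75
Terminal payoffs (S − K): max(61.25, 0) = 61.25, max(-26.25, 0) = 0
Node 0 (S = 125): V_0 = 1/1.1·[0.5000·61.2500 + 0.5000·0.0000] = 27.8409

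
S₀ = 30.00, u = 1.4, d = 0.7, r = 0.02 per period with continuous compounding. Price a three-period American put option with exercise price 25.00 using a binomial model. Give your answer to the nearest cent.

Risk-neutral probability p = (e^0.02 − 0.7)/(1.4 − 0.7) = 0.3202/0.7000 = 0.4574
Terminal stock prices: S_uuu = 82.32, S_uud = 41.16, S_udd = 20.58, S_ddd = 10.29
Terminal payoffs (K − S): max(-57.32, 0) = 0, max(-16.16, 0) = 0, max(4.42, 0) = 4.42, max(14.71, 0) = 14.71
Node uu (S = 58.8): continuation = e^(−0.02)·[0.4574·0.0000 + 0.5426·0.0000] = 0.0000; exercise value = 0.0000 ≤ continuation, so V_uu = 0.0000
Node ud (S = 29.4): continuation = e^(−0.02)·[0.4574·0.0000 + 0.5426·4.4200] = 2.3507; exercise value = 0.0000 ≤ continuation, so V_ud = 2.3507
Node dd (S = 14.7): continuation = e^(−0.02)·[0.4574·4.4200 + 0.5426·14.7100] = 9.8050; exercise value = 10.3000 > continuation, so V_dd = 10.3000 (exercise)
Node u (S = 42): continuation = e^(−0.02)·[0.4574·0.0000 + 0.5426·2.3507] = 1.2501; exercise value = 0.0000 ≤ continuation, so V_u = 1.2501
Node d (S = 21): continuation = e^(−0.02)·[0.4574·2.3507 + 0.5426·10.3000] = 6.5318; exercise value = 4.0000 ≤ continuation, so V_d = 6.5318
Node 0 (S = 30): continuation = e^(−0.02)·[0.4574·1.2501 + 0.5426·6.5318] = 4.0343; exercise value = 0.0000 ≤ continuation, so V_0 = 4.0343

4.03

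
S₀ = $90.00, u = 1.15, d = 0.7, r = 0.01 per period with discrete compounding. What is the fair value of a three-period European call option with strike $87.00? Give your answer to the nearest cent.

Risk-neutral probability p = (1 + 0.01 − 0.7)/(1.15 − 0.7) = 0.3100/0.4500 = 0.6889
Terminal stock prices: S_uuu = 136.9, S_uud = 83.32, S_udd = 50.71, S_ddd = 30.87
Terminal payoffs (S − K): max(49.88, 0) = 49.88, max(-3.683, 0) = 0, max(-36.29, 0) = 0, max(-56.13, 0) = 0
Node uu (S = 119): V_uu = 1/1.01·[0.6889·49.8787 + 0.3111·0.0000] = 34.0207
Node ud (S = 72.45): V_ud = 1/1.01·[0.6889·0.0000 + 0.3111·0.0000] = 0.0000
Node dd (S = 44.1): V_dd = 1/1.01·[0.6889·0.0000 + 0.3111·0.0000] = 0.0000
Node u (S = 103.5): V_u = 1/1.01·[0.6889·34.0207 + 0.3111·0.0000] = 23.2044
Node d (S = 63): V_d = 1/1.01·[0.6889·0.0000 + 0.3111·0.0000] = 0.0000
Node 0 (S = 90): V_0 = 1/1.01·[0.6889·23.2044 + 0.3111·0.0000] = 15.8270

$15.83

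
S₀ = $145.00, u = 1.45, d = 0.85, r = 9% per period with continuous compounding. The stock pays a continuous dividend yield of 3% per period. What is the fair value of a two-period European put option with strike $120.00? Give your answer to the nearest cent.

$5.33

Per-period risk-free factor R = e^0.09 = 1.0942; dividend-adjusted growth = e^(0.09−0.03) = 1.0618.
Risk-neutral probability p = (1.0618 − 0.85)/(1.45 − 0.85) = 0.2118/0.6000 = 0.3531
Terminal stock prices: S_uu = 304.9, S_ud = 178.7, S_dd = 104.8
Terminal payoffs (K − S): max(-184.9, 0) = 0, max(-58.71, 0) = 0, max(15.24, 0) = 15.24
Node u (S = 210.2): V_u = e^(−0.09)·[0.3531·0.0000 + 0.6469·0.0000] = 0.0000
Node d (S = 123.2): V_d = e^(−0.09)·[0.3531·0.0000 + 0.6469·15.2375] = 9.0093
Node 0 (S = 145): V_0 = e^(−0.09)·[0.3531·0.0000 + 0.6469·9.0093] = 5.3268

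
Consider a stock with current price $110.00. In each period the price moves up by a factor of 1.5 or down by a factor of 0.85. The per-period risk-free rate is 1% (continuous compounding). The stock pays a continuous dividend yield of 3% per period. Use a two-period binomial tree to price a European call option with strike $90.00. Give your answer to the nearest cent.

$21.97

Per-period risk-free factor R = e^0.01 = 1.0101; dividend-adjusted growth = e^(0.01−0.03) = 0.9802.
Risk-neutral probability p = (0.9802 − 0.85)/(1.5 − 0.85) = 0.1302/0.6500 = 0.2003
Terminal stock prices: S_uu = 247.5, S_ud = 140.2, S_dd = 79.47
Terminal payoffs (S − K): max(157.5, 0) = 157.5, max(50.25, 0) = 50.25, max(-10.53, 0) = 0
Node u (S = 165): V_u = e^(−0.01)·[0.2003·157.5000 + 0.7997·50.2500] = 71.0190
Node d (S = 93.5): V_d = e^(−0.01)·[0.2003·50.2500 + 0.7997·0.0000] = 9.9652
Node 0 (S = 110): V_0 = e^(−0.01)·[0.2003·71.0190 + 0.7997·9.9652] = 21.9738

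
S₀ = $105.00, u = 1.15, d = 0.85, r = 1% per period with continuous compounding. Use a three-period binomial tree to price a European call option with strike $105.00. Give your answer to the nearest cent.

$13.10

Risk-neutral probability p = (e^0.01 − 0.85)/(1.15 − 0.85) = 0.1601/0.3000 = 0.5335
Terminal stock prices: S_uuu = 159.7, S_uud = 118, S_udd = 87.24, S_ddd = 64.48
Terminal payoffs (S − K): max(54.69, 0) = 54.69, max(13.03, 0) = 13.03, max(-17.76, 0) = 0, max(-40.52, 0) = 0
Node uu (S = 138.9): V_uu = e^(−0.01)·[0.5335·54.6919 + 0.4665·13.0331] = 34.9073
Node ud (S = 102.6): V_ud = e^(−0.01)·[0.5335·13.0331 + 0.4665·0.0000] = 6.8840
Node dd (S = 75.86): V_dd = e^(−0.01)·[0.5335·0.0000 + 0.4665·0.0000] = 0.0000
Node u (S = 120.7): V_u = e^(−0.01)·[0.5335·34.9073 + 0.4665·6.8840] = 21.6172
Node d (S = 89.25): V_d = e^(−0.01)·[0.5335·6.8840 + 0.4665·0.0000] = 3.6361
Node 0 (S = 105): V_0 = e^(−0.01)·[0.5335·21.6172 + 0.4665·3.6361] = 13.0974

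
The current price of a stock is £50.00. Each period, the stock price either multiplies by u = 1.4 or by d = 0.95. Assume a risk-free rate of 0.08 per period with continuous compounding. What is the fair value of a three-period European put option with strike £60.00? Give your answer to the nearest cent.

Risk-neutral probability p = (e^0.08 − 0.95)/(1.4 − 0.95) = 0.1333/0.4500 = 0.2962
Terminal stock prices: S_uuu = 137.2, S_uud = 93.1, S_udd = 63.17, S_ddd = 42.87
Terminal payoffs (K − S): max(-77.2, 0) = 0, max(-33.1, 0) = 0, max(-3.175, 0) = 0, max(17.13, 0) = 17.13
Node uu (S = 98): V_uu = e^(−0.08)·[0.2962·0.0000 + 0.7038·0.0000] = 0.0000
Node ud (S = 66.5): V_ud = e^(−0.08)·[0.2962·0.0000 + 0.7038·0.0000] = 0.0000
Node dd (S = 45.12): V_dd = e^(−0.08)·[0.2962·0.0000 + 0.7038·17.1313] = 11.1301
Node u (S = 70): V_u = e^(−0.08)·[0.2962·0.0000 + 0.7038·0.0000] = 0.0000
Node d (S = 47.5): V_d = e^(−0.08)·[0.2962·0.0000 + 0.7038·11.1301] = 7.2312
Node 0 (S = 50): V_0 = e^(−0.08)·[0.2962·0.0000 + 0.7038·7.2312] = 4.6981

£4.70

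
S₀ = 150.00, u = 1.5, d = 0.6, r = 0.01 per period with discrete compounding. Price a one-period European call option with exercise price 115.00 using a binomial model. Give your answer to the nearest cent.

49.61

Risk-neutral probability p = (1 + 0.01 − 0.6)/(1.5 − 0.6) = 0.4100/0.9000 = 0.4556
Terminal stock prices: S_u = 225, S_d = 90
Terminal payoffs (S − K): max(110, 0) = 110, max(-25, 0) = 0
Node 0 (S = 150): V_0 = 1/1.01·[0.4556·110.0000 + 0.5444·0.0000] = 49.6150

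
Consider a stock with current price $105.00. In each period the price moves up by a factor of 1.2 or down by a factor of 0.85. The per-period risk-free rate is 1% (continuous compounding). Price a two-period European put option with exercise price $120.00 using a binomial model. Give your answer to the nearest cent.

Risk-neutral probability p = (e^0.01 − 0.85)/(1.2 − 0.85) = 0.1601/0.3500 = 0.4573
Terminal stock prices: S_uu = 151.2, S_ud = 107.1, S_dd = 75.86
Terminal payoffs (K − S): max(-31.2, 0) = 0, max(12.9, 0) = 12.9, max(44.14, 0) = 44.14
Node u (S = 126): V_u = e^(−0.01)·[0.4573·0.0000 + 0.5427·12.9000] = 6.9313
Node d (S = 89.25): V_d = e^(−0.01)·[0.4573·12.9000 + 0.5427·44.1375] = 29.5560
Node 0 (S = 105): V_0 = e^(−0.01)·[0.4573·6.9313 + 0.5427·29.5560] = 19.0189

$19.02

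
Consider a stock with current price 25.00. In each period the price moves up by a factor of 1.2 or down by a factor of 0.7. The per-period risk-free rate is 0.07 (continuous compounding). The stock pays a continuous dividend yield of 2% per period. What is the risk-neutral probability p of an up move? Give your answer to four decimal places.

Per-period risk-free factor R = e^0.07 = 1.0725; dividend-adjusted growth = e^(0.07−0.02) = 1.0513.
Risk-neutral probability p = (1.0513 − 0.7)/(1.2 − 0.7) = 0.3513/0.5000 = 0.7025

p = 0.7025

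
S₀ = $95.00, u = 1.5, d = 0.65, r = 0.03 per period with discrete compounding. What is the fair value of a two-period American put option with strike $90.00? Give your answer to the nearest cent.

Risk-neutral probability p = (1 + 0.03 − 0.65)/(1.5 − 0.65) = 0.3800/0.8500 = 0.4471
Terminal stock prices: S_uu = 213.8, S_ud = 92.62, S_dd = 40.14
Terminal payoffs (K − S): max(-123.8, 0) = 0, max(-2.625, 0) = 0, max(49.86, 0) = 49.86
Node u (S = 142.5): continuation = 1/1.03·[0.4471·0.0000 + 0.5529·0.0000] = 0.0000; exercise value = 0.0000 ≤ continuation, so V_u = 0.0000
Node d (S = 61.75): continuation = 1/1.03·[0.4471·0.0000 + 0.5529·49.8625] = 26.7680; exercise value = 28.2500 > continuation, so V_d = 28.2500 (exercise)
Node 0 (S = 95): continuation = 1/1.03·[0.4471·0.0000 + 0.5529·28.2500] = 15.1656; exercise value = 0.0000 ≤ continuation, so V_0 = 15.1656

$15.17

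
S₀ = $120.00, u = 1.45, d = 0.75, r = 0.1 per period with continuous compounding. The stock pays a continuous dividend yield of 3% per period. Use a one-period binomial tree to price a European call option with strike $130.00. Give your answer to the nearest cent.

$18.34

Per-period risk-free factor R = e^0.1 = 1.1052; dividend-adjusted growth = e^(0.1−0.03) = 1.0725.
Risk-neutral probability p = (1.0725 − 0.75)/(1.45 − 0.75) = 0.3225/0.7000 = 0.4607
Terminal stock prices: S_u = 174, S_d = 90
Terminal payoffs (S − K): max(44, 0) = 44, max(-40, 0) = 0
Node 0 (S = 120): V_0 = e^(−0.1)·[0.4607·44.0000 + 0.5393·0.0000] = 18.3428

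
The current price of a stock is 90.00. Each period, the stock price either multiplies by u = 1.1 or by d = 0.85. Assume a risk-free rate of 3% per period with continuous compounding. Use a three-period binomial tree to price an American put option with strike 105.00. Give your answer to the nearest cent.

15.00

Risk-neutral probability p = (e^0.03 − 0.85)/(1.1 − 0.85) = 0.1805/0.2500 = 0.7218
Terminal stock prices: S_uuu = 119.8, S_uud = 92.57, S_udd = 71.53, S_ddd = 55.27
Terminal payoffs (K − S): max(-14.79, 0) = 0, max(12.43, 0) = 12.43, max(33.47, 0) = 33.47, max(49.73, 0) = 49.73
Node uu (S = 108.9): continuation = e^(−0.03)·[0.7218·0.0000 + 0.2782·12.4350] = 3.3570; exercise value = 0.0000 ≤ continuation, so V_uu = 3.3570
Node ud (S = 84.15): continuation = e^(−0.03)·[0.7218·12.4350 + 0.2782·33.4725] = 17.7468; exercise value = 20.8500 > continuation, so V_ud = 20.8500 (exercise)
Node dd (S = 65.02): continuation = e^(−0.03)·[0.7218·33.4725 + 0.2782·49.7288] = 36.8718; exercise value = 39.9750 > continuation, so V_dd = 39.9750 (exercise)
Node u (S = 99): continuation = e^(−0.03)·[0.7218·3.3570 + 0.2782·20.8500] = 7.9802; exercise value = 6.0000 ≤ continuation, so V_u = 7.9802
Node d (S = 76.5): continuation = e^(−0.03)·[0.7218·20.8500 + 0.2782·39.9750] = 25.3968; exercise value = 28.5000 > continuation, so V_d = 28.5000 (exercise)
Node 0 (S = 90): continuation = e^(−0.03)·[0.7218·7.9802 + 0.2782·28.5000] = 13.2839; exercise value = 15.0000 > continuation, so V_0 = 15.0000 (exercise)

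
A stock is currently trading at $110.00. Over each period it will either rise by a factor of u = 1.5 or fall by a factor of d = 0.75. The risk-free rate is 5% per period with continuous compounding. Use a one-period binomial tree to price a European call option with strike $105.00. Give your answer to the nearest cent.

$22.93

Risk-neutral probability p = (e^0.05 − 0.75)/(1.5 − 0.75) = 0.3013/0.7500 = 0.4017
Terminal stock prices: S_u = 165, S_d = 82.5
Terminal payoffs (S − K): max(60, 0) = 60, max(-22.5, 0) = 0
Node 0 (S = 110): V_0 = e^(−0.05)·[0.4017·60.0000 + 0.5983·0.0000] = 22.9262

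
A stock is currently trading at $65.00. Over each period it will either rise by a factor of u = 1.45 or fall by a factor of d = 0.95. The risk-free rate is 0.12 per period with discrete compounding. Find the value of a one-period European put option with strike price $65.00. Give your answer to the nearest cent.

Risk-neutral probability p = (1 + 0.12 − 0.95)/(1.45 − 0.95) = 0.1700/0.5000 = 0.3400
Terminal stock prices: S_u = 94.25, S_d = 61.75
Terminal payoffs (K − S): max(-29.25, 0) = 0, max(3.25, 0) = 3.25
Node 0 (S = 65): V_0 = 1/1.12·[0.3400·0.0000 + 0.6600·3.2500] = 1.9152

$1.92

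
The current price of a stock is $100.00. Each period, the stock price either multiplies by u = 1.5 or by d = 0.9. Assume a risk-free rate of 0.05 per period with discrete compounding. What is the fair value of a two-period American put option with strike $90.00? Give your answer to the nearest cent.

Risk-neutral probability p = (1 + 0.05 − 0.9)/(1.5 − 0.9) = 0.1500/0.6000 = 0.2500
Terminal stock prices: S_uu = 225, S_ud = 135, S_dd = 81
Terminal payoffs (K − S): max(-135, 0) = 0, max(-45, 0) = 0, max(9, 0) = 9
Node u (S = 150): continuation = 1/1.05·[0.2500·0.0000 + 0.7500·0.0000] = 0.0000; exercise value = 0.0000 ≤ continuation, so V_u = 0.0000
Node d (S = 90): continuation = 1/1.05·[0.2500·0.0000 + 0.7500·9.0000] = 6.4286; exercise value = 0.0000 ≤ continuation, so V_d = 6.4286
Node 0 (S = 100): continuation = 1/1.05·[0.2500·0.0000 + 0.7500·6.4286] = 4.5918; exercise value = 0.0000 ≤ continuation, so V_0 = 4.5918

$4.59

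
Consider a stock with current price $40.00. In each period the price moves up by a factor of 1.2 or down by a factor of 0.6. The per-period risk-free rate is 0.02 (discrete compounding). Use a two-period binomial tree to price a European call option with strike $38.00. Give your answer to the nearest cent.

Risk-neutral probability p = (1 + 0.02 − 0.6)/(1.2 − 0.6) = 0.4200/0.6000 = 0.7000
Terminal stock prices: S_uu = 57.6, S_ud = 28.8, S_dd = 14.4
Terminal payoffs (S − K): max(19.6, 0) = 19.6, max(-9.2, 0) = 0, max(-23.6, 0) = 0
Node u (S = 48): V_u = 1/1.02·[0.7000·19.6000 + 0.3000·0.0000] = 13.4510
Node d (S = 24): V_d = 1/1.02·[0.7000·0.0000 + 0.3000·0.0000] = 0.0000
Node 0 (S = 40): V_0 = 1/1.02·[0.7000·13.4510 + 0.3000·0.0000] = 9.2311

$9.23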